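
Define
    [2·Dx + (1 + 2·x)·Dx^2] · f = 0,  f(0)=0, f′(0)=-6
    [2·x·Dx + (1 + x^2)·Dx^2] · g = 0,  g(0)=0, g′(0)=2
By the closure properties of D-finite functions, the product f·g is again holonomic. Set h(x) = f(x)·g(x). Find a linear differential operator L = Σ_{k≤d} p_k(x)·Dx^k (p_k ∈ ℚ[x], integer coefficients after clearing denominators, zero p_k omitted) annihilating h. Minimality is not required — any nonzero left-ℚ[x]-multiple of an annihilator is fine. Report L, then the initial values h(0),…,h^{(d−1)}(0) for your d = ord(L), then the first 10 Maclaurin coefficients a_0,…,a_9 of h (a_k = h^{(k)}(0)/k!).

L = (24 + 80·x + 88·x^2 + 240·x^3 + 240·x^4 + 208·x^5 + 16·x^7)·Dx + (12 + 80·x + 332·x^2 + 608·x^3 + 880·x^4 + 744·x^5 + 560·x^6 + 24·x^7 + 56·x^8)·Dx^2 + (12 + 52·x + 168·x^2 + 372·x^3 + 516·x^4 + 564·x^5 + 384·x^6 + 276·x^7 + 24·x^8 + 32·x^9)·Dx^3 + (2 + 12·x + 34·x^2 + 64·x^3 + 87·x^4 + 96·x^5 + 84·x^6 + 48·x^7 + 33·x^8 + 4·x^9 + 4·x^10)·Dx^4  (order 4).
h: a_k = 0, 0, -12, 12, -12, 20, -532/15, 292/5, -492/5, 18244/105, …
ICs: h(0) = 0, h′(0) = 0, h′′(0) = -24, h′′′(0) = 72.

f: a_k = 0, -6, 6, -8, 12, -96/5, 32, -384/7, 96, -512/3, …
g: a_k = 0, 2, 0, -2/3, 0, 2/5, 0, -2/7, 0, 2/9, …
h₀=f·g: eliminate ⇒ L₀, order ≤ 2·2.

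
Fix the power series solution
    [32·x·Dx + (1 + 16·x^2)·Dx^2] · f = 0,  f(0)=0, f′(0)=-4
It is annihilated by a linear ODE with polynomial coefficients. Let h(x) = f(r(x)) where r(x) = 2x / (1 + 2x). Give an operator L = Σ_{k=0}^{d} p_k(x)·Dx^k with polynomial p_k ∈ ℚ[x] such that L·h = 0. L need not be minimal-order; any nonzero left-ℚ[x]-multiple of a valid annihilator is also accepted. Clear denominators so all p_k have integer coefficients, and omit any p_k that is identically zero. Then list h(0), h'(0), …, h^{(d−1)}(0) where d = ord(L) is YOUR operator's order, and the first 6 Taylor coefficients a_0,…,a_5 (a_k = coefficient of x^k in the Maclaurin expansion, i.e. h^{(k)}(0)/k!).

L = (4 + 136·x)·Dx + (1 + 4·x + 68·x^2)·Dx^2  (order 2).
h: a_k = 0, -8, 16, 416/3, -960, -12928/5, …
ICs: h(0) = 0, h′(0) = -8.

f: a_k = 0, -4, 0, 64/3, 0, -1024/5, …
f∘r: x↦r, Dx↦Dx/r' in L_f ⇒ L₀.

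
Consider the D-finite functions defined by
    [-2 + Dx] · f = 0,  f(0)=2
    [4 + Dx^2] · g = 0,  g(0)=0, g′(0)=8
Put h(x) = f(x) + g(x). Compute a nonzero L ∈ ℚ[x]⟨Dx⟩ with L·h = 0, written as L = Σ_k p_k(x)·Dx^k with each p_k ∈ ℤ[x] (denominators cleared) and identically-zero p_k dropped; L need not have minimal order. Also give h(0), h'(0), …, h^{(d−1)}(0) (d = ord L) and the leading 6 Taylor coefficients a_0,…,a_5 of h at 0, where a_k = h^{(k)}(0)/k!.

L = -8 + 4·Dx - 2·Dx^2 + Dx^3  (order 3).
h: a_k = 2, 12, 4, -8/3, 4/3, 8/5, …
ICs: h(0) = 2, h′(0) = 12, h′′(0) = 8.

f: a_k = 2, 4, 4, 8/3, 4/3, 8/15, …
g: a_k = 0, 8, 0, -16/3, 0, 16/15, …
Weyl lclm of L_f,L_g ⇒ L₀ (ord ≤ 3).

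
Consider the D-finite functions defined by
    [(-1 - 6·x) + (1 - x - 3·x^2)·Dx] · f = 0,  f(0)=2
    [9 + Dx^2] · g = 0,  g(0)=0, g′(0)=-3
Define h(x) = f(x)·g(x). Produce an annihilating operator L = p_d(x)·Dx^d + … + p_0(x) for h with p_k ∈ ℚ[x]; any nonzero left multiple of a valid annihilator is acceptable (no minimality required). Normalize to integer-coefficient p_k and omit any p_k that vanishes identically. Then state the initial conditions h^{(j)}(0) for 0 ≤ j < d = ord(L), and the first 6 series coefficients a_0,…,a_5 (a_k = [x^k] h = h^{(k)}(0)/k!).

L = (-3 + 9·x + 27·x^2) + (2 + 12·x)·Dx + (-1 + x + 3·x^2)·Dx^2  (order 2).
h: a_k = 0, -6, -6, -15, -33, -1641/20, …
ICs: h(0) = 0, h′(0) = -6.

f: a_k = 2, 2, 8, 14, 38, 80, …
g: a_k = 0, -3, 0, 9/2, 0, -81/40, …
Sym-product of L_f,L_g gives L₀ (≤ ord 2).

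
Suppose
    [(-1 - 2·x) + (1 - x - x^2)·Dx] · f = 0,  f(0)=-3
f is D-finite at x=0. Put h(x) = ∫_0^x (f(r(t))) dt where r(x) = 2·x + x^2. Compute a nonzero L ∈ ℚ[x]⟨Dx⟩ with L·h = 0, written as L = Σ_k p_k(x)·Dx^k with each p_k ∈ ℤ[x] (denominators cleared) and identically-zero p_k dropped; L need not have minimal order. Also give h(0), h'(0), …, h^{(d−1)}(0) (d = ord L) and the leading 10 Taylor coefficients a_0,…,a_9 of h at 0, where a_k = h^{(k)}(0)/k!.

L = (2 + 10·x + 12·x^2 + 4·x^3)·Dx + (-1 + 2·x + 5·x^2 + 4·x^3 + x^4)·Dx^2  (order 2).
h: a_k = 0, -3, -3, -9, -24, -354/5, -217, -4785/7, -2199, -21557/3, …
ICs: h(0) = 0, h′(0) = -3.

f: a_k = -3, -3, -6, -9, -15, -24, -39, -63, -102, -165, …
Change of var in L_f (x↦r) gives L₀.
h=∫₀ˣh₀: take L = L₀·Dx.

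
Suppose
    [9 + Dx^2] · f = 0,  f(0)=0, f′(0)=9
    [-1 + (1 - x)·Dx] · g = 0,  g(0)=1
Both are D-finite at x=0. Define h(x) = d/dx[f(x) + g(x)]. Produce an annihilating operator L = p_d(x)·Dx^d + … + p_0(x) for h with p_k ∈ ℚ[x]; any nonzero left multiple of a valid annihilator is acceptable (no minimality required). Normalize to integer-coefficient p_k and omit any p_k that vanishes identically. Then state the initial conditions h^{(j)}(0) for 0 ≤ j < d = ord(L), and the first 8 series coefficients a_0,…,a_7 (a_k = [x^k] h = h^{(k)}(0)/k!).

f: a_k = 0, 9, 0, -27/2, 0, 243/40, 0, -729/560, …
g: a_k = 1, 1, 1, 1, 1, 1, 1, 1, …
h₀=f+g: left-lcm gives L₀, ord ≤ 3.
Differentiate: ansatz ord ≤ ord L₀ ⇒ L.
L = (126 - 108·x + 54·x^2) + (-45 + 99·x - 81·x^2 + 27·x^3)·Dx + (14 - 12·x + 6·x^2)·Dx^2 + (-5 + 11·x - 9·x^2 + 3·x^3)·Dx^3  (order 3).
h: a_k = 10, 2, -75/2, 4, 283/8, 6, -169/80, 8, …
ICs: h(0) = 10, h′(0) = 2, h′′(0) = -75.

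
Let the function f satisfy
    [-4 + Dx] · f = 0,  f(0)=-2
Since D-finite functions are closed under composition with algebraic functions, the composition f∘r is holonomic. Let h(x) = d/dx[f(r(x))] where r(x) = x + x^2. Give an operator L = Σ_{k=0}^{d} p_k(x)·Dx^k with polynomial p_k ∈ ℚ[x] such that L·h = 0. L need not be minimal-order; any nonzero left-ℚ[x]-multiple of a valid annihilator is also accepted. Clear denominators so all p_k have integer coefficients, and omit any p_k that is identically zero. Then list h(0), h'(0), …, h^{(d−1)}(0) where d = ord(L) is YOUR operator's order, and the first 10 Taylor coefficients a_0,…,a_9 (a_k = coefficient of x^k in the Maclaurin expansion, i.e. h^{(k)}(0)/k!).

f: a_k = -2, -8, -16, -64/3, -64/3, -256/15, -512/45, -2048/315, -1024/315, -4096/2835, …
Change of var in L_f (x↦r) gives L₀.
h=h₀': d/dx-closure on L₀ ⇒ L.
L = (6 + 16·x + 16·x^2) + (-1 - 2·x)·Dx  (order 1).
h: a_k = -8, -48, -160, -1216/3, -832, -22144/15, -104192/45, -23040/7, -1351936/315, -14738944/2835, …
ICs: h(0) = -8.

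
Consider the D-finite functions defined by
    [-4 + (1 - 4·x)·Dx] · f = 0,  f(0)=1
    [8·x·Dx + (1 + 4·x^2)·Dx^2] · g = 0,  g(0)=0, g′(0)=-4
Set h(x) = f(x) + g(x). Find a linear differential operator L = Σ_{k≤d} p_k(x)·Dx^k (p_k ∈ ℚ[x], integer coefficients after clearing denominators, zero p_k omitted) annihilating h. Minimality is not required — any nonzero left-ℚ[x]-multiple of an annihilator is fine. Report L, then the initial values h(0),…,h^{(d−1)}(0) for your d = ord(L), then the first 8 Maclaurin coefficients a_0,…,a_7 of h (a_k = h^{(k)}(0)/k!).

L = (-8 + 128·x + 96·x^2)·Dx + (13 - 8·x + 100·x^2 + 96·x^3)·Dx^2 + (-1 + 3·x + 12·x^3 + 16·x^4)·Dx^3  (order 3).
h: a_k = 1, 0, 16, 208/3, 256, 5056/5, 4096, 114944/7, …
ICs: h(0) = 1, h′(0) = 0, h′′(0) = 32.

f: a_k = 1, 4, 16, 64, 256, 1024, 4096, 16384, …
g: a_k = 0, -4, 0, 16/3, 0, -64/5, 0, 256/7, …
L₀ := lclm(L_f,L_g); ord L₀ ≤ 1+2.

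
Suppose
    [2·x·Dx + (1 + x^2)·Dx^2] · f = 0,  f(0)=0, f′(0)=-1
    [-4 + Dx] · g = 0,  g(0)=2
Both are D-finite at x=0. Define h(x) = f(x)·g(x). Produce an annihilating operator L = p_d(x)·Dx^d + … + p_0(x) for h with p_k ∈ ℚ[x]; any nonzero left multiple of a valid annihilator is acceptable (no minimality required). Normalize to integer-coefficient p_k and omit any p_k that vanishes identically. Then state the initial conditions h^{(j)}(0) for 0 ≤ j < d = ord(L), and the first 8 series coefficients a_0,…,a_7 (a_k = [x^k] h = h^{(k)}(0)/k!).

L = (16 - 8·x + 16·x^2) + (-8 + 2·x - 8·x^2)·Dx + (1 + x^2)·Dx^2  (order 2).
h: a_k = 0, -2, -8, -46/3, -56/3, -82/5, -104/9, -754/105, …
ICs: h(0) = 0, h′(0) = -2.

f: a_k = 0, -1, 0, 1/3, 0, -1/5, 0, 1/7, …
g: a_k = 2, 8, 16, 64/3, 64/3, 256/15, 512/45, 2048/315, …
h₀=f·g: eliminate ⇒ L₀, order ≤ 2·1.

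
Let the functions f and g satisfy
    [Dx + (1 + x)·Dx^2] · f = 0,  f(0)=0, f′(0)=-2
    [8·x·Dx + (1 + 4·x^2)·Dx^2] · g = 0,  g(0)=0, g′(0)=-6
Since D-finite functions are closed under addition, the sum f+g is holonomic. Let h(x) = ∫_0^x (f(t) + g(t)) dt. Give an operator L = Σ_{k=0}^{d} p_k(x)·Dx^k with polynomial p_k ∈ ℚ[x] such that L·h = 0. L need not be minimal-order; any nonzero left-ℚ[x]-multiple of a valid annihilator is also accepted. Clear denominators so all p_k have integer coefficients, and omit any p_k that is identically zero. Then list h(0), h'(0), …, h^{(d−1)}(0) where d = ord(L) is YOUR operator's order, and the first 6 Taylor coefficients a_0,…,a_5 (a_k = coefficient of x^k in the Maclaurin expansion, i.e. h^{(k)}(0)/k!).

f: a_k = 0, -2, 1, -2/3, 1/2, -2/5, …
g: a_k = 0, -6, 0, 8, 0, -96/5, …
L₀ := lclm(L_f,L_g); ord L₀ ≤ 2+2.
h=∫₀ˣh₀: take L = L₀·Dx.
L = (-8 - 24·x + 96·x^2 + 32·x^3)·Dx^2 + (-10 - 16·x + 72·x^2 + 192·x^3 + 64·x^4)·Dx^3 + (-1 + 7·x + 8·x^2 + 32·x^3 + 48·x^4 + 16·x^5)·Dx^4  (order 4).
h: a_k = 0, 0, -4, 1/3, 11/6, 1/10, …
ICs: h(0) = 0, h′(0) = 0, h′′(0) = -8, h′′′(0) = 2.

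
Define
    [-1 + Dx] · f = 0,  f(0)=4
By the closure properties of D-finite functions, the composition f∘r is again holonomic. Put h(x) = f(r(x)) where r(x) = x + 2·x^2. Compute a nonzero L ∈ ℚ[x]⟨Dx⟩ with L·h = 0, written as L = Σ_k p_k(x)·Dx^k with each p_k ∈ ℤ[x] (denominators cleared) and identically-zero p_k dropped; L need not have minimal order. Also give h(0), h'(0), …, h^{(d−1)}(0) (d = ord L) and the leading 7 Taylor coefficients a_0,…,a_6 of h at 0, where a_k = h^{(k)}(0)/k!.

f: a_k = 4, 4, 2, 2/3, 1/6, 1/30, 1/180, …
Substitute x→r, Dx→(1/r')Dx; clear ⇒ L₀.
L = (-1 - 4·x) + Dx  (order 1).
h: a_k = 4, 4, 10, 26/3, 73/6, 281/30, 1741/180, …
ICs: h(0) = 4.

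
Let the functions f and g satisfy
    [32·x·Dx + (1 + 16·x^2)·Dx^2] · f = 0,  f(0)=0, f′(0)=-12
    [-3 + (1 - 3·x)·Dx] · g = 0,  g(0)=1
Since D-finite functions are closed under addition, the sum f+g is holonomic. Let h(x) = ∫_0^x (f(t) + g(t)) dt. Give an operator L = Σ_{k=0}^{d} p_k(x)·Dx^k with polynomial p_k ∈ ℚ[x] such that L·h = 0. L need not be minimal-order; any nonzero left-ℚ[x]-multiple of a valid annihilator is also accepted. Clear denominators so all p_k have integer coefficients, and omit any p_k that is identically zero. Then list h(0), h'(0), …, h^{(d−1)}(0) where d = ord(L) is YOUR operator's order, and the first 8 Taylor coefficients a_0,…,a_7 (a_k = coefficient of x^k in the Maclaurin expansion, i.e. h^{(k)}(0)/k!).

L = (96 - 1152·x - 4608·x^2)·Dx^2 + (-43 + 96·x - 240·x^2 - 4608·x^3)·Dx^3 + (3 + 7·x + 112·x^3 - 768·x^4)·Dx^4  (order 4).
h: a_k = 0, 1, -9/2, 3, 91/4, 81/5, -619/10, 729/7, …
ICs: h(0) = 0, h′(0) = 1, h′′(0) = -9, h′′′(0) = 18.

f: a_k = 0, -12, 0, 64, 0, -3072/5, 0, 49152/7, …
g: a_k = 1, 3, 9, 27, 81, 243, 729, 2187, …
Weyl lclm of L_f,L_g ⇒ L₀ (ord ≤ 3).
h=∫h₀ ⇒ L = L₀·Dx.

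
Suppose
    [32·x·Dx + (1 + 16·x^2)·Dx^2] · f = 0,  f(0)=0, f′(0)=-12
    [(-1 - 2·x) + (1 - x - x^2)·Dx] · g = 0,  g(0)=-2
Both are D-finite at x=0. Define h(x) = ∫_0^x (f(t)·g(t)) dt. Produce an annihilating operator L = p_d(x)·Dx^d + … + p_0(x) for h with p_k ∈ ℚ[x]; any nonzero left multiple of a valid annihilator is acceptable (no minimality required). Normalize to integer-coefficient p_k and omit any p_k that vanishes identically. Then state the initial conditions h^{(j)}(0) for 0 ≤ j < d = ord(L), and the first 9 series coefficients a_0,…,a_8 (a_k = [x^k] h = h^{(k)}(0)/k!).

L = (2 + 32·x + 96·x^2)·Dx + (2 - 28·x + 64·x^2 + 96·x^3)·Dx^2 + (-1 + x - 15·x^2 + 16·x^3 + 16·x^4)·Dx^3  (order 3).
h: a_k = 0, 0, 12, 8, -20, -56/5, 2732/15, 5184/35, -52123/35, …
ICs: h(0) = 0, h′(0) = 0, h′′(0) = 24.

f: a_k = 0, -12, 0, 64, 0, -3072/5, 0, 49152/7, 0, …
g: a_k = -2, -2, -4, -6, -10, -16, -26, -42, -68, …
f·g: L₀ = L_f ⊗_s L_g, ord ≤ 2·1.
h=∫h₀ ⇒ L = L₀·Dx.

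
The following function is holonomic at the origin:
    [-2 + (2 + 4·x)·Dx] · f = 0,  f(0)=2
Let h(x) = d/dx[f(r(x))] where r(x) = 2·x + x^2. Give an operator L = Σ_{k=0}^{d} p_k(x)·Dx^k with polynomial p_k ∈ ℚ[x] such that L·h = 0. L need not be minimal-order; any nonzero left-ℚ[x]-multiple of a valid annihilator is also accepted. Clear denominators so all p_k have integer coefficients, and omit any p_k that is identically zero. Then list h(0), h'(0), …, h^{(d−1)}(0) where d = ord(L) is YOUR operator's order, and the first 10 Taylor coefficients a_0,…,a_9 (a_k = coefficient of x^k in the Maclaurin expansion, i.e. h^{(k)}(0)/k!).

L = -1 + (-1 - 5·x - 6·x^2 - 2·x^3)·Dx  (order 1).
h: a_k = 4, -4, 12, -36, 110, -342, 1078, -3434, 22059/2, -71315/2, …
ICs: h(0) = 4.

f: a_k = 2, 2, -1, 1, -5/4, 7/4, -21/8, 33/8, -429/64, 715/64, …
Change of var in L_f (x↦r) gives L₀.
Differentiate: ansatz ord ≤ ord L₀ ⇒ L.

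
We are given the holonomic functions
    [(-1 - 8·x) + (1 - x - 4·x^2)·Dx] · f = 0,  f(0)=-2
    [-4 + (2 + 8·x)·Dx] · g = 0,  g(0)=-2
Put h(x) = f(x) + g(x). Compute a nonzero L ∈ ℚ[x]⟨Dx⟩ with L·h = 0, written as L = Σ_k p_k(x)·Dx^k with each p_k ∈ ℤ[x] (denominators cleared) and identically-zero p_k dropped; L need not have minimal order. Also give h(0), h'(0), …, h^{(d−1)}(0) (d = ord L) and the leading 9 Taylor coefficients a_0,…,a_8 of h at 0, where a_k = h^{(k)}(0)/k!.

L = (-24 - 156·x - 336·x^2 - 640·x^3) + (14 + 96·x + 420·x^2 + 1184·x^3 + 1600·x^4)·Dx + (1 - 11·x - 90·x^2 - 24·x^3 + 544·x^4 + 640·x^5)·Dx^2  (order 2).
h: a_k = -4, -6, -6, -26, -38, -186, -194, -1410, -614, …
ICs: h(0) = -4, h′(0) = -6.

f: a_k = -2, -2, -10, -18, -58, -130, -362, -882, -2330, …
g: a_k = -2, -4, 4, -8, 20, -56, 168, -528, 1716, …
Sum ⇒ L₀ = lclm(L_f,L_g) in ℚ(x)⟨Dx⟩.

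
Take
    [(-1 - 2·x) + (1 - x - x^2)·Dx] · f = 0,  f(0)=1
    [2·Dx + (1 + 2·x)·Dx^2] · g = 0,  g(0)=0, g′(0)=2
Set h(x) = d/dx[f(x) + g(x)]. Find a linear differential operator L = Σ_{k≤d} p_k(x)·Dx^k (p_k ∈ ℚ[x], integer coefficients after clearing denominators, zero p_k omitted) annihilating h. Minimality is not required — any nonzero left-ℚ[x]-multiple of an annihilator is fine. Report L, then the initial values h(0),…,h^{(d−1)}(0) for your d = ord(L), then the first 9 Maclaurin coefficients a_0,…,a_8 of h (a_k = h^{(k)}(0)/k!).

L = (34 + 92·x + 116·x^2 + 48·x^3 + 24·x^4) + (5 + 60·x + 170·x^2 + 180·x^3 + 100·x^4 + 40·x^5)·Dx + (-3 - 11·x - 5·x^2 + 20·x^3 + 30·x^4 + 24·x^5 + 8·x^6)·Dx^2  (order 2).
h: a_k = 3, 0, 17, 4, 72, 14, 275, 16, 1007, …
ICs: h(0) = 3, h′(0) = 0.

f: a_k = 1, 1, 2, 3, 5, 8, 13, 21, 34, …
g: a_k = 0, 2, -2, 8/3, -4, 32/5, -32/3, 128/7, -32, …
h₀=f+g: left-lcm gives L₀, ord ≤ 3.
Differentiate: ansatz ord ≤ ord L₀ ⇒ L.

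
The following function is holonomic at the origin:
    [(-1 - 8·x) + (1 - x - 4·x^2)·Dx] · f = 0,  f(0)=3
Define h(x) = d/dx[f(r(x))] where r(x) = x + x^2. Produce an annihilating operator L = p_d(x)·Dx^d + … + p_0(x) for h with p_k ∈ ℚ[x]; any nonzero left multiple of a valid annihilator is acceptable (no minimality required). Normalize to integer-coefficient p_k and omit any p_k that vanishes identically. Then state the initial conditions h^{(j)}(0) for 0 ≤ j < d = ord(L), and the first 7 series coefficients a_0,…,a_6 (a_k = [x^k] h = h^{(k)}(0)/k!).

f: a_k = 3, 3, 15, 27, 87, 195, 543, …
L₀ from L_f via x↦r, Dx↦r'^{-1}Dx.
Derive L from L₀ (diff closure).
L = (12 + 78·x + 246·x^2 + 656·x^3 + 1128·x^4 + 960·x^5 + 320·x^6) + (-1 - 9·x - 9·x^2 + 66·x^3 + 220·x^4 + 312·x^5 + 224·x^6 + 64·x^7)·Dx  (order 1).
h: a_k = 3, 36, 171, 732, 3120, 12402, 48153, …
ICs: h(0) = 3.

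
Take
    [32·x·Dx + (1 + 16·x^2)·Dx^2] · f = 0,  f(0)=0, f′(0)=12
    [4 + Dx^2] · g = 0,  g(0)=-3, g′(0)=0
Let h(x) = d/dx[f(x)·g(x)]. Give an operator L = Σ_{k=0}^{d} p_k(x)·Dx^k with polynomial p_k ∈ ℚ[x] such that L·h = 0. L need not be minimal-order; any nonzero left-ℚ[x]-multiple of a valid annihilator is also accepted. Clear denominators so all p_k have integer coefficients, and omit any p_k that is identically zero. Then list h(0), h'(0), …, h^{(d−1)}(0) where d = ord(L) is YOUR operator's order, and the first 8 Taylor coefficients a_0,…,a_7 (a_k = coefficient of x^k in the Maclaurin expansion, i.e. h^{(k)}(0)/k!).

f: a_k = 0, 12, 0, -64, 0, 3072/5, 0, -49152/7, …
g: a_k = -3, 0, 6, 0, -2, 0, 4/15, 0, …
f·g: L₀ = L_f ⊗_s L_g, ord ≤ 2·2.
h=h₀': d/dx-closure on L₀ ⇒ L.
L = (62288 + 2213376·x^2 + 73428992·x^4 + 58982400·x^6 + 3145728·x^8 - 167772160·x^10 + 268435456·x^12) + (35072·x + 2871296·x^3 + 39976960·x^5 + 52428800·x^7 + 83886080·x^9 + 268435456·x^11)·Dx + (15912 + 579328·x^2 + 18954240·x^4 + 19529728·x^6 + 9961472·x^8 - 16777216·x^10 + 134217728·x^12)·Dx^2 + (8768·x + 717824·x^3 + 9994240·x^5 + 13107200·x^7 + 20971520·x^9 + 67108864·x^11)·Dx^3 + (85 + 6496·x^2 + 149248·x^4 + 1196032·x^6 + 2293760·x^8 + 6291456·x^10 + 16777216·x^12)·Dx^4  (order 4).
h: a_k = -36, 0, 792, 0, -11256, 0, 870896/5, 0, …
ICs: h(0) = -36, h′(0) = 0, h′′(0) = 1584, h′′′(0) = 0.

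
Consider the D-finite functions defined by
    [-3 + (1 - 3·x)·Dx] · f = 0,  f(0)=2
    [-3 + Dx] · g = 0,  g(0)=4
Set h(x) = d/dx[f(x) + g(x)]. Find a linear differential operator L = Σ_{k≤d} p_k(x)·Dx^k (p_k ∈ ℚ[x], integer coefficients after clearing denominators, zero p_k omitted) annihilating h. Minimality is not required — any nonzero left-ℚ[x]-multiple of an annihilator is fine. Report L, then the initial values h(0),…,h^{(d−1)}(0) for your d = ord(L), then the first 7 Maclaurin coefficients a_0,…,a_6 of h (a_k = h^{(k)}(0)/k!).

f: a_k = 2, 6, 18, 54, 162, 486, 1458, …
g: a_k = 4, 12, 18, 18, 27/2, 81/10, 81/20, …
h₀=f+g: left-lcm gives L₀, ord ≤ 2.
h=h₀': d/dx-closure on L₀ ⇒ L.
L = (36 + 54·x) + (-15 - 18·x + 27·x^2)·Dx + (1 - 9·x^2)·Dx^2  (order 2).
h: a_k = 18, 72, 216, 702, 4941/2, 87723/10, 612603/20, …
ICs: h(0) = 18, h′(0) = 72.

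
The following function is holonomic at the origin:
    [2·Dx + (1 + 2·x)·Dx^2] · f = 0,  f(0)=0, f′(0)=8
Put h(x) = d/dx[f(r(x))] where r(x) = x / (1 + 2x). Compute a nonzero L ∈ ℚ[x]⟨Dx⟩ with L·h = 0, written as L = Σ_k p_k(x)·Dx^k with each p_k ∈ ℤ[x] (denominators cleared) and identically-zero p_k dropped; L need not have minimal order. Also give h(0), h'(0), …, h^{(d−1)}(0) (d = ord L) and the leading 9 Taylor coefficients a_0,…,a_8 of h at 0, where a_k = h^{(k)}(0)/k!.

L = (6 + 16·x) + (1 + 6·x + 8·x^2)·Dx  (order 1).
h: a_k = 8, -48, 224, -960, 3968, -16128, 65024, -261120, 1046528, …
ICs: h(0) = 8.

f: a_k = 0, 8, -8, 32/3, -16, 128/5, -128/3, 512/7, -128, …
Substitute x→r, Dx→(1/r')Dx; clear ⇒ L₀.
h₀' ⇒ L via d/dx closure of L₀.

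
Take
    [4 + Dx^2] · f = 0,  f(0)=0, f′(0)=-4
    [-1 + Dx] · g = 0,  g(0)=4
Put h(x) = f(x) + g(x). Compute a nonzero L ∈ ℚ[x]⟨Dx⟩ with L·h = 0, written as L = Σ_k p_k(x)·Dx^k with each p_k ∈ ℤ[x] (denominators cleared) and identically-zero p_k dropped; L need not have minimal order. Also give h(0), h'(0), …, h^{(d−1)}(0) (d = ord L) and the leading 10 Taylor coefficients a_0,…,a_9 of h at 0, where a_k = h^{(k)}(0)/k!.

L = -4 + 4·Dx - Dx^2 + Dx^3  (order 3).
h: a_k = 4, 0, 2, 10/3, 1/6, -1/2, 1/180, 13/252, 1/10080, -17/6048, …
ICs: h(0) = 4, h′(0) = 0, h′′(0) = 4.

f: a_k = 0, -4, 0, 8/3, 0, -8/15, 0, 16/315, 0, -8/2835, …
g: a_k = 4, 4, 2, 2/3, 1/6, 1/30, 1/180, 1/1260, 1/10080, 1/90720, …
f+g: L₀ = lclm(L_f,L_g), ord ≤ 2+1.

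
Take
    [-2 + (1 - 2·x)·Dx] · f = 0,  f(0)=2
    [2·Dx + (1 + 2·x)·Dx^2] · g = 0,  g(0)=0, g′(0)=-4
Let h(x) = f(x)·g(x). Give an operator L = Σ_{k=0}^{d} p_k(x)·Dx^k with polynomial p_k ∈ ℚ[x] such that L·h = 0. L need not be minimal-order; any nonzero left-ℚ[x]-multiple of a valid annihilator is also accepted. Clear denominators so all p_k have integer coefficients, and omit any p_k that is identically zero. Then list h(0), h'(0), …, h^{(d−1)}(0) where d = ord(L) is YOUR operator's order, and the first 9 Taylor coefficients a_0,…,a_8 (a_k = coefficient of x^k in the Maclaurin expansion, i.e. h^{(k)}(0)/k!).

L = 4 + (2 + 12·x)·Dx + (-1 + 4·x^2)·Dx^2  (order 2).
h: a_k = 0, -8, -8, -80/3, -112/3, -1504/15, -2368/15, -40832/105, -68224/105, …
ICs: h(0) = 0, h′(0) = -8.

f: a_k = 2, 4, 8, 16, 32, 64, 128, 256, 512, …
g: a_k = 0, -4, 4, -16/3, 8, -64/5, 64/3, -256/7, 64, …
h₀=f·g: eliminate ⇒ L₀, order ≤ 1·2.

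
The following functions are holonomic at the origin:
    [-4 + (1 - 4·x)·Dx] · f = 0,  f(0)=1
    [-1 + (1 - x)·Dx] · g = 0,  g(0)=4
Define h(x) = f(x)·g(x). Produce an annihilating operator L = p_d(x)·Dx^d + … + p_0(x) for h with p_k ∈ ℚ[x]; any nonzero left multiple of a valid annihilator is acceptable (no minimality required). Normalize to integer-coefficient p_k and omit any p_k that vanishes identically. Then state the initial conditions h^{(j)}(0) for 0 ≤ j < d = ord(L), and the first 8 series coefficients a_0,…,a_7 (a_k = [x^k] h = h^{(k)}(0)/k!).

L = (-5 + 8·x) + (1 - 5·x + 4·x^2)·Dx  (order 1).
h: a_k = 4, 20, 84, 340, 1364, 5460, 21844, 87380, …
ICs: h(0) = 4.

f: a_k = 1, 4, 16, 64, 256, 1024, 4096, 16384, …
g: a_k = 4, 4, 4, 4, 4, 4, 4, 4, …
L₀ := L_f ⊗_s L_g (sym. prod.), ord ≤ 1.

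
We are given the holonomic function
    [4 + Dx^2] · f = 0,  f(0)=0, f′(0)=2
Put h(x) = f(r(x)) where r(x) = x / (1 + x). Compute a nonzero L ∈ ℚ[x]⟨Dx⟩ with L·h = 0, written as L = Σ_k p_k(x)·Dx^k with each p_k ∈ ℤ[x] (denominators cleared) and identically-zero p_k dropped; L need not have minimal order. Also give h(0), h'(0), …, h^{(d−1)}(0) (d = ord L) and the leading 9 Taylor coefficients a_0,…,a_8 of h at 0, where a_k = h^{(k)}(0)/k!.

f: a_k = 0, 2, 0, -4/3, 0, 4/15, 0, -8/315, 0, …
L₀ from L_f via x↦r, Dx↦r'^{-1}Dx.
L = 4 + (2 + 6·x + 6·x^2 + 2·x^3)·Dx + (1 + 4·x + 6·x^2 + 4·x^3 + x^4)·Dx^2  (order 2).
h: a_k = 0, 2, -2, 2/3, 2, -86/15, 10, -4418/315, 758/45, …
ICs: h(0) = 0, h′(0) = 2.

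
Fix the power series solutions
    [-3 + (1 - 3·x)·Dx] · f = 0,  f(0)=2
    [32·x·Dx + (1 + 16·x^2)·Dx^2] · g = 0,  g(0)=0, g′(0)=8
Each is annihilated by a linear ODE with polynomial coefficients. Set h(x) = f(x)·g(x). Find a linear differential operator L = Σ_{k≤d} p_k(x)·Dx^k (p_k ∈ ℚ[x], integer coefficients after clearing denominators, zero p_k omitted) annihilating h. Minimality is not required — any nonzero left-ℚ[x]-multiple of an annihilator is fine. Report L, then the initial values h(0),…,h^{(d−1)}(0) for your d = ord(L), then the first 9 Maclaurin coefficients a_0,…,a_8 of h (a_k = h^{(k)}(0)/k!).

f: a_k = 2, 6, 18, 54, 162, 486, 1458, 4374, 13122, …
g: a_k = 0, 8, 0, -128/3, 0, 2048/5, 0, -32768/7, 0, …
L₀ := L_f ⊗_s L_g (sym. prod.), ord ≤ 2.
L = 96·x + (6 - 32·x + 192·x^2)·Dx + (-1 + 3·x - 16·x^2 + 48·x^3)·Dx^2  (order 2).
h: a_k = 0, 16, 48, 176/3, 176, 6736/5, 20208/5, 96688/35, 290064/35, …
ICs: h(0) = 0, h′(0) = 16.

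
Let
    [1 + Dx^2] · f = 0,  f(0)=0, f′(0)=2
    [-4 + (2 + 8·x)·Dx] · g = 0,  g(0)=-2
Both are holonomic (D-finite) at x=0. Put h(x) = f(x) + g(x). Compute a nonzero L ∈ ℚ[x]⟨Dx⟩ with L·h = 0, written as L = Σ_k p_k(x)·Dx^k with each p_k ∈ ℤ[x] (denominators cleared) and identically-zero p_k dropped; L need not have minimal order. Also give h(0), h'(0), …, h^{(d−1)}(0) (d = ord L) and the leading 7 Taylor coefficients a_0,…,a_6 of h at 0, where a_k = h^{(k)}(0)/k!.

L = (-26 - 16·x - 32·x^2) + (-3 - 4·x + 48·x^2 + 64·x^3)·Dx + (-26 - 16·x - 32·x^2)·Dx^2 + (-3 - 4·x + 48·x^2 + 64·x^3)·Dx^3  (order 3).
h: a_k = -2, -2, 4, -25/3, 20, -3359/60, 168, …
ICs: h(0) = -2, h′(0) = -2, h′′(0) = 8.

f: a_k = 0, 2, 0, -1/3, 0, 1/60, 0, …
g: a_k = -2, -4, 4, -8, 20, -56, 168, …
h₀=f+g: left-lcm gives L₀, ord ≤ 3.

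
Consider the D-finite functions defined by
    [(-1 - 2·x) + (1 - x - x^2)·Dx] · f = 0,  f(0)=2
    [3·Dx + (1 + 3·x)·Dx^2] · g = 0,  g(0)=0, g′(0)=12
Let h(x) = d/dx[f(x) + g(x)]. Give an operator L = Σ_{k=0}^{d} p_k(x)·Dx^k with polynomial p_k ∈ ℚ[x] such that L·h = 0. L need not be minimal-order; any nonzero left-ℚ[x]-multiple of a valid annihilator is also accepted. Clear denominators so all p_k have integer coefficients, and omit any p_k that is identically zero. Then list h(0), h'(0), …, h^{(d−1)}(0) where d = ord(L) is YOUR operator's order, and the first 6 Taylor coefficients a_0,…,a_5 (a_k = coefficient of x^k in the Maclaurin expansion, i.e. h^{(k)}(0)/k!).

L = (126 + 342·x + 468·x^2 + 180·x^3 + 108·x^4) + (156·x + 576·x^2 + 672·x^3 + 378·x^4 + 180·x^5)·Dx + (-7 - 35·x - 29·x^2 + 63·x^3 + 99·x^4 + 93·x^5 + 36·x^6)·Dx^2  (order 2).
h: a_k = 14, -28, 126, -284, 1052, -2760, …
ICs: h(0) = 14, h′(0) = -28.

f: a_k = 2, 2, 4, 6, 10, 16, …
g: a_k = 0, 12, -18, 36, -81, 972/5, …
h₀=f+g: left-lcm gives L₀, ord ≤ 3.
Derive L from L₀ (diff closure).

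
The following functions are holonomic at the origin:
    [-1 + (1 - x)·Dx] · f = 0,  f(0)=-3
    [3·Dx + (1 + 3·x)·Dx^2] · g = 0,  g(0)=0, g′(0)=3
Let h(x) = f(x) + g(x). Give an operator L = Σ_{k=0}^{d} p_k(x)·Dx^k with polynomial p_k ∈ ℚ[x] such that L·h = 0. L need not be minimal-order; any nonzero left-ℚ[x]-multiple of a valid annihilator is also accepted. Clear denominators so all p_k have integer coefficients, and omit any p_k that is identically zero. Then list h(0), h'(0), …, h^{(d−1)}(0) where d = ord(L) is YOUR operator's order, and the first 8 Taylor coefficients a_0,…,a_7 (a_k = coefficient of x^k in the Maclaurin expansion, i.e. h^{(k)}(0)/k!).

f: a_k = -3, -3, -3, -3, -3, -3, -3, -3, …
g: a_k = 0, 3, -9/2, 9, -81/4, 243/5, -243/2, 2187/7, …
f+g: L₀ = lclm(L_f,L_g), ord ≤ 1+2.
L = (54 + 18·x)·Dx + (-12 + 72·x + 36·x^2)·Dx^2 + (-5 - 13·x + 9·x^2 + 9·x^3)·Dx^3  (order 3).
h: a_k = -3, 0, -15/2, 6, -93/4, 228/5, -249/2, 2166/7, …
ICs: h(0) = -3, h′(0) = 0, h′′(0) = -15.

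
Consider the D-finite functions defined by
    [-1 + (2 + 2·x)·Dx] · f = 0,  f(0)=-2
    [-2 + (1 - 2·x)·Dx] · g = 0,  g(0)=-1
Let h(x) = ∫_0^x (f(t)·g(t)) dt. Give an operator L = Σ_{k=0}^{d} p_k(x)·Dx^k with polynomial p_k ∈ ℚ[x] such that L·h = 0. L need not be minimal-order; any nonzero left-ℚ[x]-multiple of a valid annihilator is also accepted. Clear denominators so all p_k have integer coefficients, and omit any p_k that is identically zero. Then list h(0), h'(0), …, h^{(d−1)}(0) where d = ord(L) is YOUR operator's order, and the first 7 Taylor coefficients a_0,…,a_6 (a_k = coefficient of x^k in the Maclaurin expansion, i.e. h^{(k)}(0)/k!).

L = (5 + 2·x)·Dx + (-2 + 2·x + 4·x^2)·Dx^2  (order 2).
h: a_k = 0, 2, 5/2, 13/4, 157/32, 2507/320, 3345/256, …
ICs: h(0) = 0, h′(0) = 2.

f: a_k = -2, -1, 1/4, -1/8, 5/64, -7/128, 21/512, …
g: a_k = -1, -2, -4, -8, -16, -32, -64, …
f·g: L₀ = L_f ⊗_s L_g, ord ≤ 1·1.
∫: right-multiply L₀ by Dx.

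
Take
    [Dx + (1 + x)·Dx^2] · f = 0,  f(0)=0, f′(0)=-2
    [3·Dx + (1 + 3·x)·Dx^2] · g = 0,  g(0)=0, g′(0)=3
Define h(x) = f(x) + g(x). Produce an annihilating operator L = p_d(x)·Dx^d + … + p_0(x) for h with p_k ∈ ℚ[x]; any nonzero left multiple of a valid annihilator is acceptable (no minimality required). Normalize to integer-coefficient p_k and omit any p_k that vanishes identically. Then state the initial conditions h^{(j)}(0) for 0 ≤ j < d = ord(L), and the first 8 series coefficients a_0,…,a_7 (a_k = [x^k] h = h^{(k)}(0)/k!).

L = 6·Dx + (8 + 12·x)·Dx^2 + (1 + 4·x + 3·x^2)·Dx^3  (order 3).
h: a_k = 0, 1, -7/2, 25/3, -79/4, 241/5, -727/6, 2185/7, …
ICs: h(0) = 0, h′(0) = 1, h′′(0) = -7.

f: a_k = 0, -2, 1, -2/3, 1/2, -2/5, 1/3, -2/7, …
g: a_k = 0, 3, -9/2, 9, -81/4, 243/5, -243/2, 2187/7, …
Sum ⇒ L₀ = lclm(L_f,L_g) in ℚ(x)⟨Dx⟩.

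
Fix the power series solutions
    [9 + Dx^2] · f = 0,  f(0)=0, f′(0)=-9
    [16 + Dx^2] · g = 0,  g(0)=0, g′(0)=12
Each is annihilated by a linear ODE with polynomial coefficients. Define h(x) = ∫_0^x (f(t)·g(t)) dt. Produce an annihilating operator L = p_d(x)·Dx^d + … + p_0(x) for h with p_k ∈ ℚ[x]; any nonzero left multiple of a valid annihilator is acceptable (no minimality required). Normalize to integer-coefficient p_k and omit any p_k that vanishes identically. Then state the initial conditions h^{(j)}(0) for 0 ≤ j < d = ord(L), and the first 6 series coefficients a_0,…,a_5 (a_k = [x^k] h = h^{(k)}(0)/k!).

f: a_k = 0, -9, 0, 27/2, 0, -243/40, …
g: a_k = 0, 12, 0, -32, 0, 128/5, …
L₀ := L_f ⊗_s L_g (sym. prod.), ord ≤ 4.
h=∫h₀ ⇒ L = L₀·Dx.
L = 49·Dx + 50·Dx^3 + Dx^5  (order 5).
h: a_k = 0, 0, 0, -36, 0, 90, …
ICs: h(0) = 0, h′(0) = 0, h′′(0) = 0, h′′′(0) = -216, h′′′′(0) = 0.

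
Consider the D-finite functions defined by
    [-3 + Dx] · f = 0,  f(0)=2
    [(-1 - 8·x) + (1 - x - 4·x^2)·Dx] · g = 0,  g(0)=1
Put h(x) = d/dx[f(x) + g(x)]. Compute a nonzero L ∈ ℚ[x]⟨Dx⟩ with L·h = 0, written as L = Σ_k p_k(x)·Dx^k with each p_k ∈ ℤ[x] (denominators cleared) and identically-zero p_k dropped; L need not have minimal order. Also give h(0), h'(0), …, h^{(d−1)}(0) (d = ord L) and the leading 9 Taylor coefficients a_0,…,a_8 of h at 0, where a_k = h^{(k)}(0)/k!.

L = (72 + 1314·x + 1440·x^2 + 6336·x^3 + 3456·x^4) + (-45 - 426·x - 783·x^2 - 1968·x^3 + 720·x^4 + 1152·x^5)·Dx + (7 - 4·x + 101·x^2 - 48·x^3 - 624·x^4 - 384·x^5)·Dx^2  (order 2).
h: a_k = 7, 28, 54, 143, 1381/4, 21963/20, 123723/40, 2610329/280, 59050827/2240, …
ICs: h(0) = 7, h′(0) = 28.

f: a_k = 2, 6, 9, 9, 27/4, 81/20, 81/40, 243/280, 729/2240, …
g: a_k = 1, 1, 5, 9, 29, 65, 181, 441, 1165, …
Weyl lclm of L_f,L_g ⇒ L₀ (ord ≤ 2).
Derive L from L₀ (diff closure).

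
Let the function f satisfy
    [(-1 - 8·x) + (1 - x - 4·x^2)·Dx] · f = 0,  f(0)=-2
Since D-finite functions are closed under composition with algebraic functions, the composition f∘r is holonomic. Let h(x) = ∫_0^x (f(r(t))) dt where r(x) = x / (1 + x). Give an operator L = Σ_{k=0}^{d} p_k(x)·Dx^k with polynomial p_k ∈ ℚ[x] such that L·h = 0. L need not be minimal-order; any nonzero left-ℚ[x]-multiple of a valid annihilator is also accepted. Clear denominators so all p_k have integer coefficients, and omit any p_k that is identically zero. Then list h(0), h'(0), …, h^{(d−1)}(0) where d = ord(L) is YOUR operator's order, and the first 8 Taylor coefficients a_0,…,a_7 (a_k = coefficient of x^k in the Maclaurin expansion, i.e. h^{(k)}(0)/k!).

L = (1 + 9·x)·Dx + (-1 - 2·x + 3·x^2 + 4·x^3)·Dx^2  (order 2).
h: a_k = 0, -2, -1, -8/3, 0, -32/5, 16/3, -160/7, …
ICs: h(0) = 0, h′(0) = -2.

f: a_k = -2, -2, -10, -18, -58, -130, -362, -882, …
f∘r: x↦r, Dx↦Dx/r' in L_f ⇒ L₀.
h=∫h₀ ⇒ L = L₀·Dx.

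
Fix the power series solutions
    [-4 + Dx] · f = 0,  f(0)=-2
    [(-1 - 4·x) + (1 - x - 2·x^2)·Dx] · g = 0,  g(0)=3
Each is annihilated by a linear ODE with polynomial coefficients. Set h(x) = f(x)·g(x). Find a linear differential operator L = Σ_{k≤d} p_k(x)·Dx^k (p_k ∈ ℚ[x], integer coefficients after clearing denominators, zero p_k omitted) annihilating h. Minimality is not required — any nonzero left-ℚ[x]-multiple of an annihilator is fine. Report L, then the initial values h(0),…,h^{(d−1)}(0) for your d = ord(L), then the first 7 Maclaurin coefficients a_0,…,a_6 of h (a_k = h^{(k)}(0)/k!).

f: a_k = -2, -8, -16, -64/3, -64/3, -256/15, -512/45, …
g: a_k = 3, 3, 9, 15, 33, 63, 129, …
L₀ := L_f ⊗_s L_g (sym. prod.), ord ≤ 1.
L = (5 - 8·x^2) + (-1 + x + 2·x^2)·Dx  (order 1).
h: a_k = -6, -30, -90, -214, -458, -4686/5, -5662/3, …
ICs: h(0) = -6.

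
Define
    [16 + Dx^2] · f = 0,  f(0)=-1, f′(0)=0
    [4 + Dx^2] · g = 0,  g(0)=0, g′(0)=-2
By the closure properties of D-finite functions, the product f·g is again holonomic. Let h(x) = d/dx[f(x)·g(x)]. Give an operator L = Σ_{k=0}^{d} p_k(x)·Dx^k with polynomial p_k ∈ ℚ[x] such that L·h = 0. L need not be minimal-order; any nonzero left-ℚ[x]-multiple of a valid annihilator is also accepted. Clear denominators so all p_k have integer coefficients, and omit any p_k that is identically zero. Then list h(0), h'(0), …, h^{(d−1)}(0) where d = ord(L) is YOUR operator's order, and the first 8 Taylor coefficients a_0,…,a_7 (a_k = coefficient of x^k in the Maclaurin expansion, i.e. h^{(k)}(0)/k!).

f: a_k = -1, 0, 8, 0, -32/3, 0, 256/45, 0, …
g: a_k = 0, -2, 0, 4/3, 0, -4/15, 0, 8/315, …
L₀ := L_f ⊗_s L_g (sym. prod.), ord ≤ 4.
h₀' ⇒ L via d/dx closure of L₀.
L = 144 + 40·Dx^2 + Dx^4  (order 4).
h: a_k = 2, 0, -52, 0, 484/3, 0, -8744/45, 0, …
ICs: h(0) = 2, h′(0) = 0, h′′(0) = -104, h′′′(0) = 0.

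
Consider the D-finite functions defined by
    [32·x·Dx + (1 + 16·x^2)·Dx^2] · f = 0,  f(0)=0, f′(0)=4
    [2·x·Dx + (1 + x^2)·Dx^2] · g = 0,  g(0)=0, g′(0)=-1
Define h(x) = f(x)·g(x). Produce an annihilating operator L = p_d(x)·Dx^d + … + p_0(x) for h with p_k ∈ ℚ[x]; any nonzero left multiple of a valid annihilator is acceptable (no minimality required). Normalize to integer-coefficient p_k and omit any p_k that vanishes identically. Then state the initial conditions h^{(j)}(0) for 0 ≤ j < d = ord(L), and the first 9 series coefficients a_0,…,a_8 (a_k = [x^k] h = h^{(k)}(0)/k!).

f: a_k = 0, 4, 0, -64/3, 0, 1024/5, 0, -16384/7, 0, …
g: a_k = 0, -1, 0, 1/3, 0, -1/5, 0, 1/7, 0, …
Product ⇒ symmetric product L₀, ord ≤ 4.
L = (-384·x - 10880·x^3 - 16384·x^5 + 34816·x^7 + 98304·x^9)·Dx + (-68 - 3916·x^2 - 19584·x^4 - 14336·x^6 + 121856·x^8 + 147456·x^10)·Dx^2 + (-136·x - 2632·x^3 - 6528·x^5 + 16448·x^7 + 69632·x^9 + 49152·x^11)·Dx^3 + (-1 - 34·x^2 - 305·x^4 + 4880·x^8 + 8704·x^10 + 4096·x^12)·Dx^4  (order 4).
h: a_k = 0, 0, -4, 0, 68/3, 0, -9572/45, 0, 253436/105, …
ICs: h(0) = 0, h′(0) = 0, h′′(0) = -8, h′′′(0) = 0.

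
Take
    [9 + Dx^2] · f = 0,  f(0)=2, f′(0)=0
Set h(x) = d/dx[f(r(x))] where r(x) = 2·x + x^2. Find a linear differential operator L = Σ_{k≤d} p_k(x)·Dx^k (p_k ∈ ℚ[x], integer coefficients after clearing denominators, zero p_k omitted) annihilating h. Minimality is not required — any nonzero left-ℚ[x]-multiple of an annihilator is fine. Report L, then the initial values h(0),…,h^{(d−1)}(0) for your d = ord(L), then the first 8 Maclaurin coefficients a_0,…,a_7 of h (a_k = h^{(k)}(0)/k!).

L = (39 + 144·x + 216·x^2 + 144·x^3 + 36·x^4) + (-3 - 3·x)·Dx + (1 + 2·x + x^2)·Dx^2  (order 2).
h: a_k = 0, -72, -108, 396, 1080, 972/5, -11718/5, -110862/35, …
ICs: h(0) = 0, h′(0) = -72.

f: a_k = 2, 0, -9, 0, 27/4, 0, -81/40, 0, …
Change of var in L_f (x↦r) gives L₀.
Differentiate: ansatz ord ≤ ord L₀ ⇒ L.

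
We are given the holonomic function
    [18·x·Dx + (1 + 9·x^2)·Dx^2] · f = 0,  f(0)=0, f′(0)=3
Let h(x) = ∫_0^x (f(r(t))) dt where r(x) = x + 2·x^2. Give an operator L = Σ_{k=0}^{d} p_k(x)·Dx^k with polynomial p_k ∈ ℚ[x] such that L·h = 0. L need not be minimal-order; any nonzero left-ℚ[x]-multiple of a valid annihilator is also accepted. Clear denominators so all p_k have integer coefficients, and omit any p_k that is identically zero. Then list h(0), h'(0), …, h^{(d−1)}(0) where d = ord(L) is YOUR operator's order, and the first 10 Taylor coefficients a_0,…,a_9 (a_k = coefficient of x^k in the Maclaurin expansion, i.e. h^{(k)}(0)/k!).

L = (-4 + 18·x + 144·x^2 + 432·x^3 + 432·x^4)·Dx^2 + (1 + 4·x + 9·x^2 + 72·x^3 + 180·x^4 + 144·x^5)·Dx^3  (order 3).
h: a_k = 0, 0, 3/2, 2, -9/4, -54/5, -99/10, 414/7, 11421/56, -54, …
ICs: h(0) = 0, h′(0) = 0, h′′(0) = 3.

f: a_k = 0, 3, 0, -9, 0, 243/5, 0, -2187/7, 0, 2187, …
h₀=f(r): pull back L_f along r ⇒ L₀.
h=∫₀ˣh₀: take L = L₀·Dx.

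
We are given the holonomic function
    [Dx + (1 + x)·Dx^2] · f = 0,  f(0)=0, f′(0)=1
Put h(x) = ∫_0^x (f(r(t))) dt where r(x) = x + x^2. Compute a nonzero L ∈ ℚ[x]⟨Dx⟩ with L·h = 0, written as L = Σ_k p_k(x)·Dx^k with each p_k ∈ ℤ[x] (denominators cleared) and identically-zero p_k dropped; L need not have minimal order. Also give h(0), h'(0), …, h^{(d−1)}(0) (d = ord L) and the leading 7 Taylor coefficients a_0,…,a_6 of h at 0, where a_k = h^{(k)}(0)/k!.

L = (-1 + 2·x + 2·x^2)·Dx^2 + (1 + 3·x + 3·x^2 + 2·x^3)·Dx^3  (order 3).
h: a_k = 0, 0, 1/2, 1/6, -1/6, 1/20, 1/30, …
ICs: h(0) = 0, h′(0) = 0, h′′(0) = 1.

f: a_k = 0, 1, -1/2, 1/3, -1/4, 1/5, -1/6, …
Change of var in L_f (x↦r) gives L₀.
Integrate: L := L₀·Dx.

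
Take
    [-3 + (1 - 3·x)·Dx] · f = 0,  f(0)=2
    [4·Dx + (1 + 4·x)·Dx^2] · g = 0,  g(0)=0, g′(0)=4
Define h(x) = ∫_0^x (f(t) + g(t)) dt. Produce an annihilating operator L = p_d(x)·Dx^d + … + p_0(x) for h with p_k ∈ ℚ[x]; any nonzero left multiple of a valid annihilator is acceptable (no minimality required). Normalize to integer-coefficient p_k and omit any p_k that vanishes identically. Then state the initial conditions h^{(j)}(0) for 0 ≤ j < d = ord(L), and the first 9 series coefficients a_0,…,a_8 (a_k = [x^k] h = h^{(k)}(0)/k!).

L = (204 + 144·x)·Dx^2 + (11 + 312·x + 288·x^2)·Dx^3 + (-5 - 11·x + 54·x^2 + 72·x^3)·Dx^4  (order 4).
h: a_k = 0, 2, 5, 10/3, 113/6, 98/5, 1727/15, 2326/21, 23501/28, …
ICs: h(0) = 0, h′(0) = 2, h′′(0) = 10, h′′′(0) = 20.

f: a_k = 2, 6, 18, 54, 162, 486, 1458, 4374, 13122, …
g: a_k = 0, 4, -8, 64/3, -64, 1024/5, -2048/3, 16384/7, -8192, …
Sum ⇒ L₀ = lclm(L_f,L_g) in ℚ(x)⟨Dx⟩.
Integrate: L := L₀·Dx.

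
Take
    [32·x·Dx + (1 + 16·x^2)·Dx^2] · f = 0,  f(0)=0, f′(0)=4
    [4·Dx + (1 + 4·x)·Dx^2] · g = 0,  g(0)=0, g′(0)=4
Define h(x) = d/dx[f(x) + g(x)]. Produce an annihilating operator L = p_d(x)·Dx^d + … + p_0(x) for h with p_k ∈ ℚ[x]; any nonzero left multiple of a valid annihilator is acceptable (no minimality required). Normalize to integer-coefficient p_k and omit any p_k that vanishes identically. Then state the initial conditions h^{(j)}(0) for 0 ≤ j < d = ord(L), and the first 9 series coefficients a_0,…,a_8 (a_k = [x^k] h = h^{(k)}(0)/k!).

L = (-32 - 384·x + 1536·x^2 + 2048·x^3) + (-16 - 64·x + 3072·x^3 + 4096·x^4)·Dx + (-1 + 4·x + 32·x^2 + 128·x^3 + 768·x^4 + 1024·x^5)·Dx^2  (order 2).
h: a_k = 8, -16, 0, -256, 2048, -4096, 0, -65536, 524288, …
ICs: h(0) = 8, h′(0) = -16.

f: a_k = 0, 4, 0, -64/3, 0, 1024/5, 0, -16384/7, 0, …
g: a_k = 0, 4, -8, 64/3, -64, 1024/5, -2048/3, 16384/7, -8192, …
Sum ⇒ L₀ = lclm(L_f,L_g) in ℚ(x)⟨Dx⟩.
Derive L from L₀ (diff closure).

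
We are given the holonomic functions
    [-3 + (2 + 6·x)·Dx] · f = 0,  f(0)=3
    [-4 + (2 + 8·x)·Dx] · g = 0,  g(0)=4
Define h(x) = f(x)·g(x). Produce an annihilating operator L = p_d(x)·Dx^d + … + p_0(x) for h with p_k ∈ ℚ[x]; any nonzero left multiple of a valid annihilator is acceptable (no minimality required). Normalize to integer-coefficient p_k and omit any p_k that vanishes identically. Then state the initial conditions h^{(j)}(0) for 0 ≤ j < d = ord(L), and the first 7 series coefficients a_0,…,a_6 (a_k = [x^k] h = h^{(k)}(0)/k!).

f: a_k = 3, 9/2, -27/8, 81/16, -1215/128, 5103/256, -45927/1024, …
g: a_k = 4, 8, -8, 16, -40, 112, -336, …
h₀=f·g: eliminate ⇒ L₀, order ≤ 1·1.
L = (-7 - 24·x) + (2 + 14·x + 24·x^2)·Dx  (order 1).
h: a_k = 12, 42, -3/2, 21/4, -591/32, 4179/64, -59391/256, …
ICs: h(0) = 12.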